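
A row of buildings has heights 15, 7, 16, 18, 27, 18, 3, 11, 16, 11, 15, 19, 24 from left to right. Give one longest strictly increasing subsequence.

Patience tails give the LIS length; then backtrack through the dp parents:
15 → extends → [15]
7 → replaces 15 → [7]
16 → extends → [7, 16]
18 → extends → [7, 16, 18]
27 → extends → [7, 16, 18, 27]
18 → already a tail → [7, 16, 18, 27]
3 → replaces 7 → [3, 16, 18, 27]
11 → replaces 16 → [3, 11, 18, 27]
16 → replaces 18 → [3, 11, 16, 27]
11 → already a tail → [3, 11, 16, 27]
15 → replaces 16 → [3, 11, 15, 27]
19 → replaces 27 → [3, 11, 15, 19]
24 → extends → [3, 11, 15, 19, 24]
Length 5; one witness is 15, 16, 18, 19, 24.

15, 16, 18, 19, 24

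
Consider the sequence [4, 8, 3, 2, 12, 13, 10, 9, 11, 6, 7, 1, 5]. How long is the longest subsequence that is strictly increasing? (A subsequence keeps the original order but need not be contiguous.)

4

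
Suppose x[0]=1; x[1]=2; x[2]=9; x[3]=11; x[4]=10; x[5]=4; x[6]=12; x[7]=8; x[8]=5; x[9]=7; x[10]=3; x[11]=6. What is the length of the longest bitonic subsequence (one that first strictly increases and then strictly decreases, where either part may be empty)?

8

inc[i] = longest strictly increasing subsequence ending at i; dec[i] = longest strictly decreasing subsequence starting at i:
i:      0  1  2  3  4  5  6  7  8  9 10 11
x[i]:   1  2  9 11 10  4 12  8  5  7  3  6
inc:    1  2  3  4  4  3  5  4  4  5  3  5
dec:    1  1  4  5  4  2  4  3  2  2  1  1
Best peak at i=3 (value 11): inc=4, dec=5, length 4+5−1 = 8.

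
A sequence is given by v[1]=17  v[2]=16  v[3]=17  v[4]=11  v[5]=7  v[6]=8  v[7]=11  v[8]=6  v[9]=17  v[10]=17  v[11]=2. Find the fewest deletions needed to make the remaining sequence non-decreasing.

Fewest deletions = n − (longest non-decreasing subsequence).
i:      1  2  3  4  5  6  7  8  9 10 11
v[i]:  17 16 17 11  7  8 11  6 17 17  2
dp:     1  1  2  1  1  2  3  1  4  5  1
max dp = 5, so deletions = 11 − 5 = 6.

6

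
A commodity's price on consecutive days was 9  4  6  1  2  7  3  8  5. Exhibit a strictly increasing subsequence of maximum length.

4, 6, 7, 8

Patience tails give the LIS length; then backtrack through the dp parents:
9 → extends → [9]
4 → replaces 9 → [4]
6 → extends → [4, 6]
1 → replaces 4 → [1, 6]
2 → replaces 6 → [1, 2]
7 → extends → [1, 2, 7]
3 → replaces 7 → [1, 2, 3]
8 → extends → [1, 2, 3, 8]
5 → replaces 8 → [1, 2, 3, 5]
Length 4; one witness is 4, 6, 7, 8.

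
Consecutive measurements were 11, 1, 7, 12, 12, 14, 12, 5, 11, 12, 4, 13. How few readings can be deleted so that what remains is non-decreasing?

Fewest deletions = n − (longest non-decreasing subsequence).
i:      1  2  3  4  5  6  7  8  9 10 11 12
a[i]:  11  1  7 12 12 14 12  5 11 12  4 13
dp:     1  1  2  3  4  5  5  2  3  6  2  7
max dp = 7, so deletions = 12 − 7 = 5.

5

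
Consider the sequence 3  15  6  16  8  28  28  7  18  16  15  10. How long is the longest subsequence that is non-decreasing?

Let dp[i] be the length of the longest such subsequence ending at index i:
i:      1  2  3  4  5  6  7  8  9 10 11 12
a[i]:   3 15  6 16  8 28 28  7 18 16 15 10
dp:     1  2  2  3  3  4  5  3  4  4  4  4
Maximum dp value is 5.

5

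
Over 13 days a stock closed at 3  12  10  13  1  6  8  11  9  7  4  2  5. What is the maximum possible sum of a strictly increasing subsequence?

28

Let S[i] be the best sum of a strictly increasing subsequence ending at i:
i:      1  2  3  4  5  6  7  8  9 10 11 12 13
a[i]:   3 12 10 13  1  6  8 11  9  7  4  2  5
S:      3 15 13 28  1  9 17 28 26 16  7  3 12
Maximum is 28 (e.g. 3 + 12 + 13).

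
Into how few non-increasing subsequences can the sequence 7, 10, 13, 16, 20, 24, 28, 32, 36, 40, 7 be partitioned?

The minimum number of non-increasing subsequences covering a sequence equals the length of its longest strictly increasing subsequence.
LIS length is 10 (e.g. 7, 10, 13, 16, 20, 24, 28, 32, 36, 40), so 10 piles are needed.

10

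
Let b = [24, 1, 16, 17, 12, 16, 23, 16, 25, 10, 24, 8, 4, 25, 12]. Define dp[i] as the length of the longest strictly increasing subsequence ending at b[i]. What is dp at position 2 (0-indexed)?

2

dp[i] = 1 + max{dp[j] : j<i, b[j]<b[i]} (or 1 if no such j):
i:      0  1  2  3  4  5  6  7  8  9 10 11 12 13 14
b[i]:  24  1 16 17 12 16 23 16 25 10 24  8  4 25 12
dp:     1  1  2  3  2  3  4  3  5  2  5  2  2  6  3
At index 2 the value is 2.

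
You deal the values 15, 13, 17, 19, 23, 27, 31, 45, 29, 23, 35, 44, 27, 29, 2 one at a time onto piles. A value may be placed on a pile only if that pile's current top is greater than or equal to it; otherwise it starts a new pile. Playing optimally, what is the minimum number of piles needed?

8

Place each on the leftmost legal pile:
15 → new pile 1 (tops now [15])
13 → pile 1 (tops now [13])
17 → new pile 2 (tops now [13, 17])
19 → new pile 3 (tops now [13, 17, 19])
23 → new pile 4 (tops now [13, 17, 19, 23])
27 → new pile 5 (tops now [13, 17, 19, 23, 27])
31 → new pile 6 (tops now [13, 17, 19, 23, 27, 31])
45 → new pile 7 (tops now [13, 17, 19, 23, 27, 31, 45])
29 → pile 6 (tops now [13, 17, 19, 23, 27, 29, 45])
23 → pile 4 (tops now [13, 17, 19, 23, 27, 29, 45])
35 → pile 7 (tops now [13, 17, 19, 23, 27, 29, 35])
44 → new pile 8 (tops now [13, 17, 19, 23, 27, 29, 35, 44])
27 → pile 5 (tops now [13, 17, 19, 23, 27, 29, 35, 44])
29 → pile 6 (tops now [13, 17, 19, 23, 27, 29, 35, 44])
2 → pile 1 (tops now [2, 17, 19, 23, 27, 29, 35, 44])
Eight piles.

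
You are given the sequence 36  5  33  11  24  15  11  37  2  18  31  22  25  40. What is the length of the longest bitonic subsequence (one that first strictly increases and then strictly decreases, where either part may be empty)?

inc[i] = longest strictly increasing subsequence ending at i; dec[i] = longest strictly decreasing subsequence starting at i:
i:      1  2  3  4  5  6  7  8  9 10 11 12 13 14
a[i]:  36  5 33 11 24 15 11 37  2 18 31 22 25 40
inc:    1  1  2  2  3  3  2  4  1  4  5  5  6  7
dec:    6  2  5  2  4  3  2  3  1  1  2  1  1  1
Best peak at i=14 (value 40): inc=7, dec=1, length 7+1−1 = 7.

7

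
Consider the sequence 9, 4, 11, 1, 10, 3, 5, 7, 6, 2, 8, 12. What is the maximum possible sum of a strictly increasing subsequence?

Let S[i] be the best sum of a strictly increasing subsequence ending at i:
i:      1  2  3  4  5  6  7  8  9 10 11 12
a[i]:   9  4 11  1 10  3  5  7  6  2  8 12
S:      9  4 20  1 19  4  9 16 15  3 24 36
Maximum is 36 (e.g. 1 + 3 + 5 + 7 + 8 + 12).

36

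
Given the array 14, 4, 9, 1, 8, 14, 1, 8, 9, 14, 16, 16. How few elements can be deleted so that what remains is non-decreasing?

Fewest deletions = n − (longest non-decreasing subsequence).
i:      1  2  3  4  5  6  7  8  9 10 11 12
a[i]:  14  4  9  1  8 14  1  8  9 14 16 16
dp:     1  1  2  1  2  3  2  3  4  5  6  7
max dp = 7, so deletions = 12 − 7 = 5.

5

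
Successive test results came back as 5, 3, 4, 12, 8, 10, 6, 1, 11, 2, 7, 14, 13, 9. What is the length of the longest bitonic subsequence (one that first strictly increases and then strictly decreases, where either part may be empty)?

8

inc[i] = longest strictly increasing subsequence ending at i; dec[i] = longest strictly decreasing subsequence starting at i:
i:      1  2  3  4  5  6  7  8  9 10 11 12 13 14
a[i]:   5  3  4 12  8 10  6  1 11  2  7 14 13  9
inc:    1  1  2  3  3  4  3  1  5  2  4  6  6  5
dec:    3  2  2  4  3  3  2  1  2  1  1  3  2  1
Best peak at i=12 (value 14): inc=6, dec=3, length 6+3−1 = 8.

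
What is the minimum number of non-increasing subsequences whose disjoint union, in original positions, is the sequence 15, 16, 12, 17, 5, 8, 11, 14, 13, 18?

Place each on the leftmost legal pile:
15 → new pile 1 (tops now [15])
16 → new pile 2 (tops now [15, 16])
12 → pile 1 (tops now [12, 16])
17 → new pile 3 (tops now [12, 16, 17])
5 → pile 1 (tops now [5, 16, 17])
8 → pile 2 (tops now [5, 8, 17])
11 → pile 3 (tops now [5, 8, 11])
14 → new pile 4 (tops now [5, 8, 11, 14])
13 → pile 4 (tops now [5, 8, 11, 13])
18 → new pile 5 (tops now [5, 8, 11, 13, 18])
Five piles.

5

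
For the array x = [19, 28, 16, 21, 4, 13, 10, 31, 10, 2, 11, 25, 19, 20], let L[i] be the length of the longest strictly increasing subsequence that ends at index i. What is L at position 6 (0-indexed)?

dp[i] = 1 + max{dp[j] : j<i, x[j]<x[i]} (or 1 if no such j):
i:      0  1  2  3  4  5  6  7  8  9 10 11 12 13
x[i]:  19 28 16 21  4 13 10 31 10  2 11 25 19 20
dp:     1  2  1  2  1  2  2  3  2  1  3  4  4  5
At index 6 the value is 2.

2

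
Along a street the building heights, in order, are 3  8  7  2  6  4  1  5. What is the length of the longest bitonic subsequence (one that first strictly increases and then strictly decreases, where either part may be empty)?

inc[i] = longest strictly increasing subsequence ending at i; dec[i] = longest strictly decreasing subsequence starting at i:
i:     1 2 3 4 5 6 7 8
a[i]:  3 8 7 2 6 4 1 5
inc:   1 2 2 1 2 2 1 3
dec:   3 5 4 2 3 2 1 1
Best peak at i=2 (value 8): inc=2, dec=5, length 2+5−1 = 6.

6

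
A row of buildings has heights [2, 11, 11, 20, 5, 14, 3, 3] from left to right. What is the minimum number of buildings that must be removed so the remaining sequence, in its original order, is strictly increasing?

5

Fewest deletions = n − (longest strictly increasing subsequence).
Patience tails:
2 → extends → [2]
11 → extends → [2, 11]
11 → already a tail → [2, 11]
20 → extends → [2, 11, 20]
5 → replaces 11 → [2, 5, 20]
14 → replaces 20 → [2, 5, 14]
3 → replaces 5 → [2, 3, 14]
3 → already a tail → [2, 3, 14]
Longest strictly increasing subsequence has length 3, so deletions = 8 − 3 = 5.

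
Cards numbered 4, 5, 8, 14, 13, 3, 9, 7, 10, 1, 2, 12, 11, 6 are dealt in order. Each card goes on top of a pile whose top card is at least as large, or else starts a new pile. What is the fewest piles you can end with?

Place each on the leftmost legal pile:
4 → new pile 1 (tops now [4])
5 → new pile 2 (tops now [4, 5])
8 → new pile 3 (tops now [4, 5, 8])
14 → new pile 4 (tops now [4, 5, 8, 14])
13 → pile 4 (tops now [4, 5, 8, 13])
3 → pile 1 (tops now [3, 5, 8, 13])
9 → pile 4 (tops now [3, 5, 8, 9])
7 → pile 3 (tops now [3, 5, 7, 9])
10 → new pile 5 (tops now [3, 5, 7, 9, 10])
1 → pile 1 (tops now [1, 5, 7, 9, 10])
2 → pile 2 (tops now [1, 2, 7, 9, 10])
12 → new pile 6 (tops now [1, 2, 7, 9, 10, 12])
11 → pile 6 (tops now [1, 2, 7, 9, 10, 11])
6 → pile 3 (tops now [1, 2, 6, 9, 10, 11])
Six piles.

6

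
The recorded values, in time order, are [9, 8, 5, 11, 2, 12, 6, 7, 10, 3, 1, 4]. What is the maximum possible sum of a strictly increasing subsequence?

32

Let S[i] be the best sum of a strictly increasing subsequence ending at i:
i:      1  2  3  4  5  6  7  8  9 10 11 12
a[i]:   9  8  5 11  2 12  6  7 10  3  1  4
S:      9  8  5 20  2 32 11 18 28  5  1  9
Maximum is 32 (e.g. 9 + 11 + 12).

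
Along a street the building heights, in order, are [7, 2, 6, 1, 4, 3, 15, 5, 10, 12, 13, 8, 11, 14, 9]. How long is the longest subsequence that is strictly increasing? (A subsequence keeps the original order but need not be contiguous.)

7

Track the smallest tail for each achievable length (strict):
7 → extends → [7]
2 → replaces 7 → [2]
6 → extends → [2, 6]
1 → replaces 2 → [1, 6]
4 → replaces 6 → [1, 4]
3 → replaces 4 → [1, 3]
15 → extends → [1, 3, 15]
5 → replaces 15 → [1, 3, 5]
10 → extends → [1, 3, 5, 10]
12 → extends → [1, 3, 5, 10, 12]
13 → extends → [1, 3, 5, 10, 12, 13]
8 → replaces 10 → [1, 3, 5, 8, 12, 13]
11 → replaces 12 → [1, 3, 5, 8, 11, 13]
14 → extends → [1, 3, 5, 8, 11, 13, 14]
9 → replaces 11 → [1, 3, 5, 8, 9, 13, 14]
Seven tails, so the longest strictly increasing subsequence has length 7 (e.g. 2, 4, 5, 10, 12, 13, 14).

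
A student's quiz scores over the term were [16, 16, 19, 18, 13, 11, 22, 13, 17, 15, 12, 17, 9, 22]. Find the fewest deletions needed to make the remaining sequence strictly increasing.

Fewest deletions = n − (longest strictly increasing subsequence).
Patience tails:
16 → extends → [16]
16 → already a tail → [16]
19 → extends → [16, 19]
18 → replaces 19 → [16, 18]
13 → replaces 16 → [13, 18]
11 → replaces 13 → [11, 18]
22 → extends → [11, 18, 22]
13 → replaces 18 → [11, 13, 22]
17 → replaces 22 → [11, 13, 17]
15 → replaces 17 → [11, 13, 15]
12 → replaces 13 → [11, 12, 15]
17 → extends → [11, 12, 15, 17]
9 → replaces 11 → [9, 12, 15, 17]
22 → extends → [9, 12, 15, 17, 22]
Longest strictly increasing subsequence has length 5, so deletions = 14 − 5 = 9.

9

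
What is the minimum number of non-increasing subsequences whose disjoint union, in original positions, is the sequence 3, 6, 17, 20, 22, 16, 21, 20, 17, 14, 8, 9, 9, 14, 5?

5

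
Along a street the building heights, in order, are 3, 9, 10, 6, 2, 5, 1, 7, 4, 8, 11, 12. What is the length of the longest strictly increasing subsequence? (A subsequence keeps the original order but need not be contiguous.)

Track the smallest tail for each achievable length (strict):
3 → extends → [3]
9 → extends → [3, 9]
10 → extends → [3, 9, 10]
6 → replaces 9 → [3, 6, 10]
2 → replaces 3 → [2, 6, 10]
5 → replaces 6 → [2, 5, 10]
1 → replaces 2 → [1, 5, 10]
7 → replaces 10 → [1, 5, 7]
4 → replaces 5 → [1, 4, 7]
8 → extends → [1, 4, 7, 8]
11 → extends → [1, 4, 7, 8, 11]
12 → extends → [1, 4, 7, 8, 11, 12]
Six tails, so the longest strictly increasing subsequence has length 6 (e.g. 3, 6, 7, 8, 11, 12).

6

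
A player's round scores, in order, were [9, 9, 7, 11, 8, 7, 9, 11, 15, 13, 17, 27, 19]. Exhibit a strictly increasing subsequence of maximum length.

Patience tails give the LIS length; then backtrack through the dp parents:
9 → extends → [9]
9 → already a tail → [9]
7 → replaces 9 → [7]
11 → extends → [7, 11]
8 → replaces 11 → [7, 8]
7 → already a tail → [7, 8]
9 → extends → [7, 8, 9]
11 → extends → [7, 8, 9, 11]
15 → extends → [7, 8, 9, 11, 15]
13 → replaces 15 → [7, 8, 9, 11, 13]
17 → extends → [7, 8, 9, 11, 13, 17]
27 → extends → [7, 8, 9, 11, 13, 17, 27]
19 → replaces 27 → [7, 8, 9, 11, 13, 17, 19]
Length 7; one witness is 7, 8, 9, 11, 15, 17, 27.

7, 8, 9, 11, 15, 17, 27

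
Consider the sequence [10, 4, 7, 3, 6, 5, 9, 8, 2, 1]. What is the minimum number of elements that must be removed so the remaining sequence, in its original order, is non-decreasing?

Fewest deletions = n − (longest non-decreasing subsequence).
Patience tails:
10 → extends → [10]
4 → replaces 10 → [4]
7 → extends → [4, 7]
3 → replaces 4 → [3, 7]
6 → replaces 7 → [3, 6]
5 → replaces 6 → [3, 5]
9 → extends → [3, 5, 9]
8 → replaces 9 → [3, 5, 8]
2 → replaces 3 → [2, 5, 8]
1 → replaces 2 → [1, 5, 8]
Longest non-decreasing subsequence has length 3, so deletions = 10 − 3 = 7.

7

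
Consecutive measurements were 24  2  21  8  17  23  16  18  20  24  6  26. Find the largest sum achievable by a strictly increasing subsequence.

115

Let S[i] be the best sum of a strictly increasing subsequence ending at i:
i:       1   2   3   4   5   6   7   8   9  10  11  12
a[i]:   24   2  21   8  17  23  16  18  20  24   6  26
S:      24   2  23  10  27  50  26  45  65  89   8 115
Maximum is 115 (e.g. 2 + 8 + 17 + 18 + 20 + 24 + 26).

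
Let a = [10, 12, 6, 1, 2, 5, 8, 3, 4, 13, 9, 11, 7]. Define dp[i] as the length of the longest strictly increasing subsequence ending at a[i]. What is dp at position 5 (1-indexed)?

2

dp[i] = 1 + max{dp[j] : j<i, a[j]<a[i]} (or 1 if no such j):
i:      1  2  3  4  5  6  7  8  9 10 11 12 13
a[i]:  10 12  6  1  2  5  8  3  4 13  9 11  7
dp:     1  2  1  1  2  3  4  3  4  5  5  6  5
At index 5 the value is 2.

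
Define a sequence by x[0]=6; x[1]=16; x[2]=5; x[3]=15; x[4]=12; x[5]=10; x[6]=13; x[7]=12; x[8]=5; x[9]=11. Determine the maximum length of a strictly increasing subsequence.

3

Track the smallest tail for each achievable length (strict):
6 → extends → [6]
16 → extends → [6, 16]
5 → replaces 6 → [5, 16]
15 → replaces 16 → [5, 15]
12 → replaces 15 → [5, 12]
10 → replaces 12 → [5, 10]
13 → extends → [5, 10, 13]
12 → replaces 13 → [5, 10, 12]
5 → already a tail → [5, 10, 12]
11 → replaces 12 → [5, 10, 11]
Three tails, so the longest strictly increasing subsequence has length 3 (e.g. 6, 12, 13).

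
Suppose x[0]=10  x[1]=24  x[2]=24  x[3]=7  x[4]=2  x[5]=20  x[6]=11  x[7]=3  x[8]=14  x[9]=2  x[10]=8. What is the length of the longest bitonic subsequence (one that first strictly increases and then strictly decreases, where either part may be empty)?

inc[i] = longest strictly increasing subsequence ending at i; dec[i] = longest strictly decreasing subsequence starting at i:
i:      0  1  2  3  4  5  6  7  8  9 10
x[i]:  10 24 24  7  2 20 11  3 14  2  8
inc:    1  2  2  1  1  2  2  2  3  1  3
dec:    4  5  5  3  1  4  3  2  2  1  1
Best peak at i=1 (value 24): inc=2, dec=5, length 2+5−1 = 6.

6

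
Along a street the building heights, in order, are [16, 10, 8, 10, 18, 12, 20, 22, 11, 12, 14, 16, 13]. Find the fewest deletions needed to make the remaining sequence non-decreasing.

7

Fewest deletions = n − (longest non-decreasing subsequence).
Patience tails:
16 → extends → [16]
10 → replaces 16 → [10]
8 → replaces 10 → [8]
10 → extends → [8, 10]
18 → extends → [8, 10, 18]
12 → replaces 18 → [8, 10, 12]
20 → extends → [8, 10, 12, 20]
22 → extends → [8, 10, 12, 20, 22]
11 → replaces 12 → [8, 10, 11, 20, 22]
12 → replaces 20 → [8, 10, 11, 12, 22]
14 → replaces 22 → [8, 10, 11, 12, 14]
16 → extends → [8, 10, 11, 12, 14, 16]
13 → replaces 14 → [8, 10, 11, 12, 13, 16]
Longest non-decreasing subsequence has length 6, so deletions = 13 − 6 = 7.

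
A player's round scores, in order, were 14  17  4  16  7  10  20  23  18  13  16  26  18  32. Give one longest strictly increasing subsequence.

4, 7, 10, 20, 23, 26, 32

Patience tails give the LIS length; then backtrack through the dp parents:
14 → extends → [14]
17 → extends → [14, 17]
4 → replaces 14 → [4, 17]
16 → replaces 17 → [4, 16]
7 → replaces 16 → [4, 7]
10 → extends → [4, 7, 10]
20 → extends → [4, 7, 10, 20]
23 → extends → [4, 7, 10, 20, 23]
18 → replaces 20 → [4, 7, 10, 18, 23]
13 → replaces 18 → [4, 7, 10, 13, 23]
16 → replaces 23 → [4, 7, 10, 13, 16]
26 → extends → [4, 7, 10, 13, 16, 26]
18 → replaces 26 → [4, 7, 10, 13, 16, 18]
32 → extends → [4, 7, 10, 13, 16, 18, 32]
Length 7; one witness is 4, 7, 10, 20, 23, 26, 32.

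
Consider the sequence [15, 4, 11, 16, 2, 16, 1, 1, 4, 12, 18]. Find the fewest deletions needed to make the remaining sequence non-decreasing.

Fewest deletions = n − (longest non-decreasing subsequence).
i:      1  2  3  4  5  6  7  8  9 10 11
a[i]:  15  4 11 16  2 16  1  1  4 12 18
dp:     1  1  2  3  1  4  1  2  3  4  5
max dp = 5, so deletions = 11 − 5 = 6.

6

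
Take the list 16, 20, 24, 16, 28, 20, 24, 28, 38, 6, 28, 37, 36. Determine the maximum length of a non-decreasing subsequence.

7

Track the smallest tail for each achievable length (allowing ties):
16 → extends → [16]
20 → extends → [16, 20]
24 → extends → [16, 20, 24]
16 → replaces 20 → [16, 16, 24]
28 → extends → [16, 16, 24, 28]
20 → replaces 24 → [16, 16, 20, 28]
24 → replaces 28 → [16, 16, 20, 24]
28 → extends → [16, 16, 20, 24, 28]
38 → extends → [16, 16, 20, 24, 28, 38]
6 → replaces 16 → [6, 16, 20, 24, 28, 38]
28 → replaces 38 → [6, 16, 20, 24, 28, 28]
37 → extends → [6, 16, 20, 24, 28, 28, 37]
36 → replaces 37 → [6, 16, 20, 24, 28, 28, 36]
Seven tails, so the longest non-decreasing subsequence has length 7 (e.g. 16, 20, 24, 28, 28, 28, 37).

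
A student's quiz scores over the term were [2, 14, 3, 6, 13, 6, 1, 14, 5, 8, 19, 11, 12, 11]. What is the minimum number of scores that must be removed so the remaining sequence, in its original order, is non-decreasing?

Fewest deletions = n − (longest non-decreasing subsequence).
Patience tails:
2 → extends → [2]
14 → extends → [2, 14]
3 → replaces 14 → [2, 3]
6 → extends → [2, 3, 6]
13 → extends → [2, 3, 6, 13]
6 → replaces 13 → [2, 3, 6, 6]
1 → replaces 2 → [1, 3, 6, 6]
14 → extends → [1, 3, 6, 6, 14]
5 → replaces 6 → [1, 3, 5, 6, 14]
8 → replaces 14 → [1, 3, 5, 6, 8]
19 → extends → [1, 3, 5, 6, 8, 19]
11 → replaces 19 → [1, 3, 5, 6, 8, 11]
12 → extends → [1, 3, 5, 6, 8, 11, 12]
11 → replaces 12 → [1, 3, 5, 6, 8, 11, 11]
Longest non-decreasing subsequence has length 7, so deletions = 14 − 7 = 7.

7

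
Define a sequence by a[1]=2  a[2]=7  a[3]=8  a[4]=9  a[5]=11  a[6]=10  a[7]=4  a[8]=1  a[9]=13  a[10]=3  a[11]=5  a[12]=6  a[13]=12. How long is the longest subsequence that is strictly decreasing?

Let dp[i] be the longest strictly decreasing subsequence ending at i:
i:      1  2  3  4  5  6  7  8  9 10 11 12 13
a[i]:   2  7  8  9 11 10  4  1 13  3  5  6 12
dp:     1  1  1  1  1  2  3  4  1  4  3  3  2
Maximum is 4.

4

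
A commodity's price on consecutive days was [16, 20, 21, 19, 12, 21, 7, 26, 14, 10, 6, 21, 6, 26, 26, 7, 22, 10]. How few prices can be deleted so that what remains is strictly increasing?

Fewest deletions = n − (longest strictly increasing subsequence).
Patience tails:
16 → extends → [16]
20 → extends → [16, 20]
21 → extends → [16, 20, 21]
19 → replaces 20 → [16, 19, 21]
12 → replaces 16 → [12, 19, 21]
21 → already a tail → [12, 19, 21]
7 → replaces 12 → [7, 19, 21]
26 → extends → [7, 19, 21, 26]
14 → replaces 19 → [7, 14, 21, 26]
10 → replaces 14 → [7, 10, 21, 26]
6 → replaces 7 → [6, 10, 21, 26]
21 → already a tail → [6, 10, 21, 26]
6 → already a tail → [6, 10, 21, 26]
26 → already a tail → [6, 10, 21, 26]
26 → already a tail → [6, 10, 21, 26]
7 → replaces 10 → [6, 7, 21, 26]
22 → replaces 26 → [6, 7, 21, 22]
10 → replaces 21 → [6, 7, 10, 22]
Longest strictly increasing subsequence has length 4, so deletions = 18 − 4 = 14.

14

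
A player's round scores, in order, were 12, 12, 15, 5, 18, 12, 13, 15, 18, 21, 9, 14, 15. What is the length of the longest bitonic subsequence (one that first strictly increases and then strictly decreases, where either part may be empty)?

inc[i] = longest strictly increasing subsequence ending at i; dec[i] = longest strictly decreasing subsequence starting at i:
i:      1  2  3  4  5  6  7  8  9 10 11 12 13
a[i]:  12 12 15  5 18 12 13 15 18 21  9 14 15
inc:    1  1  2  1  3  2  3  4  5  6  2  4  5
dec:    2  2  3  1  3  2  2  2  2  2  1  1  1
Best peak at i=10 (value 21): inc=6, dec=2, length 6+2−1 = 7.

7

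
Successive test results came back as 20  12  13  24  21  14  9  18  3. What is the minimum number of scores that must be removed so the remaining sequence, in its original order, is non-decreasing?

Fewest deletions = n − (longest non-decreasing subsequence).
Patience tails:
20 → extends → [20]
12 → replaces 20 → [12]
13 → extends → [12, 13]
24 → extends → [12, 13, 24]
21 → replaces 24 → [12, 13, 21]
14 → replaces 21 → [12, 13, 14]
9 → replaces 12 → [9, 13, 14]
18 → extends → [9, 13, 14, 18]
3 → replaces 9 → [3, 13, 14, 18]
Longest non-decreasing subsequence has length 4, so deletions = 9 − 4 = 5.

5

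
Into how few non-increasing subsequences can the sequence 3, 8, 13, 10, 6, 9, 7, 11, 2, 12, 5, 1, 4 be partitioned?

5

Place each on the leftmost legal pile:
3 → new pile 1 (tops now [3])
8 → new pile 2 (tops now [3, 8])
13 → new pile 3 (tops now [3, 8, 13])
10 → pile 3 (tops now [3, 8, 10])
6 → pile 2 (tops now [3, 6, 10])
9 → pile 3 (tops now [3, 6, 9])
7 → pile 3 (tops now [3, 6, 7])
11 → new pile 4 (tops now [3, 6, 7, 11])
2 → pile 1 (tops now [2, 6, 7, 11])
12 → new pile 5 (tops now [2, 6, 7, 11, 12])
5 → pile 2 (tops now [2, 5, 7, 11, 12])
1 → pile 1 (tops now [1, 5, 7, 11, 12])
4 → pile 2 (tops now [1, 4, 7, 11, 12])
Five piles.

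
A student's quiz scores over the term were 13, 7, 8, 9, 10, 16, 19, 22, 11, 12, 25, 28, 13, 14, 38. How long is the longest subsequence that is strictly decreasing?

2

Let dp[i] be the longest strictly decreasing subsequence ending at i:
i:      1  2  3  4  5  6  7  8  9 10 11 12 13 14 15
a[i]:  13  7  8  9 10 16 19 22 11 12 25 28 13 14 38
dp:     1  2  2  2  2  1  1  1  2  2  1  1  2  2  1
Maximum is 2.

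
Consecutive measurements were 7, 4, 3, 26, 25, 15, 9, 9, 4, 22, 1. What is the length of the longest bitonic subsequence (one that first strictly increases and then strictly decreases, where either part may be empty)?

7

inc[i] = longest strictly increasing subsequence ending at i; dec[i] = longest strictly decreasing subsequence starting at i:
i:      1  2  3  4  5  6  7  8  9 10 11
a[i]:   7  4  3 26 25 15  9  9  4 22  1
inc:    1  1  1  2  2  2  2  2  2  3  1
dec:    4  3  2  6  5  4  3  3  2  2  1
Best peak at i=4 (value 26): inc=2, dec=6, length 2+6−1 = 7.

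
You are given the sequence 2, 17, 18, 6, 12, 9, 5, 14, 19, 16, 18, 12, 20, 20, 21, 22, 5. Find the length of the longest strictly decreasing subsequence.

Let dp[i] be the longest strictly decreasing subsequence ending at i:
i:      1  2  3  4  5  6  7  8  9 10 11 12 13 14 15 16 17
a[i]:   2 17 18  6 12  9  5 14 19 16 18 12 20 20 21 22  5
dp:     1  1  1  2  2  3  4  2  1  2  2  3  1  1  1  1  4
Maximum is 4.

4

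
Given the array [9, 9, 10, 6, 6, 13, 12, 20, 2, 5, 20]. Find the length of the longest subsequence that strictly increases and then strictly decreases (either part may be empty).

inc[i] = longest strictly increasing subsequence ending at i; dec[i] = longest strictly decreasing subsequence starting at i:
i:      1  2  3  4  5  6  7  8  9 10 11
a[i]:   9  9 10  6  6 13 12 20  2  5 20
inc:    1  1  2  1  1  3  3  4  1  2  4
dec:    3  3  3  2  2  3  2  2  1  1  1
Best peak at i=6 (value 13): inc=3, dec=3, length 3+3−1 = 5.

5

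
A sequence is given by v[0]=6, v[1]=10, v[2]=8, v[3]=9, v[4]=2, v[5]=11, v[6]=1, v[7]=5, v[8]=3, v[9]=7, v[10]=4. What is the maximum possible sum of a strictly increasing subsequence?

Let S[i] be the best sum of a strictly increasing subsequence ending at i:
i:      0  1  2  3  4  5  6  7  8  9 10
v[i]:   6 10  8  9  2 11  1  5  3  7  4
S:      6 16 14 23  2 34  1  7  5 14  9
Maximum is 34 (e.g. 6 + 8 + 9 + 11).

34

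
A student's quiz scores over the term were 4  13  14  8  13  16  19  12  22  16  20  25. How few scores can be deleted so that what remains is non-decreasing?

Fewest deletions = n − (longest non-decreasing subsequence).
Patience tails:
4 → extends → [4]
13 → extends → [4, 13]
14 → extends → [4, 13, 14]
8 → replaces 13 → [4, 8, 14]
13 → replaces 14 → [4, 8, 13]
16 → extends → [4, 8, 13, 16]
19 → extends → [4, 8, 13, 16, 19]
12 → replaces 13 → [4, 8, 12, 16, 19]
22 → extends → [4, 8, 12, 16, 19, 22]
16 → replaces 19 → [4, 8, 12, 16, 16, 22]
20 → replaces 22 → [4, 8, 12, 16, 16, 20]
25 → extends → [4, 8, 12, 16, 16, 20, 25]
Longest non-decreasing subsequence has length 7, so deletions = 12 − 7 = 5.

5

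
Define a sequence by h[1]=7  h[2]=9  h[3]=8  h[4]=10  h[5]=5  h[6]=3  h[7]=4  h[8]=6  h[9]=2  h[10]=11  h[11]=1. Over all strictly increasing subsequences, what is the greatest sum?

Let S[i] be the best sum of a strictly increasing subsequence ending at i:
i:      1  2  3  4  5  6  7  8  9 10 11
h[i]:   7  9  8 10  5  3  4  6  2 11  1
S:      7 16 15 26  5  3  7 13  2 37  1
Maximum is 37 (e.g. 7 + 9 + 10 + 11).

37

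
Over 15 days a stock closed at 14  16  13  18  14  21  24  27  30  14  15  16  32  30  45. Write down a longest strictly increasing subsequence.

14, 16, 18, 21, 24, 27, 30, 32, 45

Patience tails give the LIS length; then backtrack through the dp parents:
14 → extends → [14]
16 → extends → [14, 16]
13 → replaces 14 → [13, 16]
18 → extends → [13, 16, 18]
14 → replaces 16 → [13, 14, 18]
21 → extends → [13, 14, 18, 21]
24 → extends → [13, 14, 18, 21, 24]
27 → extends → [13, 14, 18, 21, 24, 27]
30 → extends → [13, 14, 18, 21, 24, 27, 30]
14 → already a tail → [13, 14, 18, 21, 24, 27, 30]
15 → replaces 18 → [13, 14, 15, 21, 24, 27, 30]
16 → replaces 21 → [13, 14, 15, 16, 24, 27, 30]
32 → extends → [13, 14, 15, 16, 24, 27, 30, 32]
30 → already a tail → [13, 14, 15, 16, 24, 27, 30, 32]
45 → extends → [13, 14, 15, 16, 24, 27, 30, 32, 45]
Length 9; one witness is 14, 16, 18, 21, 24, 27, 30, 32, 45.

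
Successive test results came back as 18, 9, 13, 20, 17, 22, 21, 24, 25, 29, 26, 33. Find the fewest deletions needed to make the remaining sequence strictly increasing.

Fewest deletions = n − (longest strictly increasing subsequence).
Patience tails:
18 → extends → [18]
9 → replaces 18 → [9]
13 → extends → [9, 13]
20 → extends → [9, 13, 20]
17 → replaces 20 → [9, 13, 17]
22 → extends → [9, 13, 17, 22]
21 → replaces 22 → [9, 13, 17, 21]
24 → extends → [9, 13, 17, 21, 24]
25 → extends → [9, 13, 17, 21, 24, 25]
29 → extends → [9, 13, 17, 21, 24, 25, 29]
26 → replaces 29 → [9, 13, 17, 21, 24, 25, 26]
33 → extends → [9, 13, 17, 21, 24, 25, 26, 33]
Longest strictly increasing subsequence has length 8, so deletions = 12 − 8 = 4.

4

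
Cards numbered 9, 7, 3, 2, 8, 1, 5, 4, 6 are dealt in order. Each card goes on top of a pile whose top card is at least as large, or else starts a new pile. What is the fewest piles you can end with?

The minimum number of non-increasing subsequences covering a sequence equals the length of its longest strictly increasing subsequence.
LIS length is 3 (e.g. 3, 5, 6), so 3 piles are needed.

3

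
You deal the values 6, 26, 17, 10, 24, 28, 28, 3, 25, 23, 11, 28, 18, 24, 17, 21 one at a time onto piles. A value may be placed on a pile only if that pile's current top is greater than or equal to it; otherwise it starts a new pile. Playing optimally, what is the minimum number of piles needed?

Place each on the leftmost legal pile:
6 → new pile 1 (tops now [6])
26 → new pile 2 (tops now [6, 26])
17 → pile 2 (tops now [6, 17])
10 → pile 2 (tops now [6, 10])
24 → new pile 3 (tops now [6, 10, 24])
28 → new pile 4 (tops now [6, 10, 24, 28])
28 → pile 4 (tops now [6, 10, 24, 28])
3 → pile 1 (tops now [3, 10, 24, 28])
25 → pile 4 (tops now [3, 10, 24, 25])
23 → pile 3 (tops now [3, 10, 23, 25])
11 → pile 3 (tops now [3, 10, 11, 25])
28 → new pile 5 (tops now [3, 10, 11, 25, 28])
18 → pile 4 (tops now [3, 10, 11, 18, 28])
24 → pile 5 (tops now [3, 10, 11, 18, 24])
17 → pile 4 (tops now [3, 10, 11, 17, 24])
21 → pile 5 (tops now [3, 10, 11, 17, 21])
Five piles.

5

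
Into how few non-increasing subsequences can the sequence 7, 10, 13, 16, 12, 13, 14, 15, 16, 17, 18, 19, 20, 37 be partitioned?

Place each on the leftmost legal pile:
7 → new pile 1 (tops now [7])
10 → new pile 2 (tops now [7, 10])
13 → new pile 3 (tops now [7, 10, 13])
16 → new pile 4 (tops now [7, 10, 13, 16])
12 → pile 3 (tops now [7, 10, 12, 16])
13 → pile 4 (tops now [7, 10, 12, 13])
14 → new pile 5 (tops now [7, 10, 12, 13, 14])
15 → new pile 6 (tops now [7, 10, 12, 13, 14, 15])
16 → new pile 7 (tops now [7, 10, 12, 13, 14, 15, 16])
17 → new pile 8 (tops now [7, 10, 12, 13, 14, 15, 16, 17])
18 → new pile 9 (tops now [7, 10, 12, 13, 14, 15, 16, 17, 18])
19 → new pile 10 (tops now [7, 10, 12, 13, 14, 15, 16, 17, 18, 19])
20 → new pile 11 (tops now [7, 10, 12, 13, 14, 15, 16, 17, 18, 19, 20])
37 → new pile 12 (tops now [7, 10, 12, 13, 14, 15, 16, 17, 18, 19, 20, 37])
Twelve piles.

12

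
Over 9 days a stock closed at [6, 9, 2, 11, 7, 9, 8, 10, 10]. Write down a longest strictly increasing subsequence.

6, 7, 9, 10

Patience tails give the LIS length; then backtrack through the dp parents:
6 → extends → [6]
9 → extends → [6, 9]
2 → replaces 6 → [2, 9]
11 → extends → [2, 9, 11]
7 → replaces 9 → [2, 7, 11]
9 → replaces 11 → [2, 7, 9]
8 → replaces 9 → [2, 7, 8]
10 → extends → [2, 7, 8, 10]
10 → already a tail → [2, 7, 8, 10]
Length 4; one witness is 6, 7, 9, 10.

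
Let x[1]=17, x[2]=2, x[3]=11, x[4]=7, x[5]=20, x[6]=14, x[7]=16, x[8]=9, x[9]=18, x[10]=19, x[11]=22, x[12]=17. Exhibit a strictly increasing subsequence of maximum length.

Patience tails give the LIS length; then backtrack through the dp parents:
17 → extends → [17]
2 → replaces 17 → [2]
11 → extends → [2, 11]
7 → replaces 11 → [2, 7]
20 → extends → [2, 7, 20]
14 → replaces 20 → [2, 7, 14]
16 → extends → [2, 7, 14, 16]
9 → replaces 14 → [2, 7, 9, 16]
18 → extends → [2, 7, 9, 16, 18]
19 → extends → [2, 7, 9, 16, 18, 19]
22 → extends → [2, 7, 9, 16, 18, 19, 22]
17 → replaces 18 → [2, 7, 9, 16, 17, 19, 22]
Length 7; one witness is 2, 11, 14, 16, 18, 19, 22.

2, 11, 14, 16, 18, 19, 22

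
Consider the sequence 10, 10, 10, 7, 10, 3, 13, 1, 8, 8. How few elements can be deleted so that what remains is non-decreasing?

Fewest deletions = n − (longest non-decreasing subsequence).
i:      1  2  3  4  5  6  7  8  9 10
a[i]:  10 10 10  7 10  3 13  1  8  8
dp:     1  2  3  1  4  1  5  1  2  3
max dp = 5, so deletions = 10 − 5 = 5.

5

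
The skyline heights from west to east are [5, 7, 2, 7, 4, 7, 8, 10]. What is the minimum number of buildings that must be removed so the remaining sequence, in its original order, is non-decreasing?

Fewest deletions = n − (longest non-decreasing subsequence).
i:      1  2  3  4  5  6  7  8
a[i]:   5  7  2  7  4  7  8 10
dp:     1  2  1  3  2  4  5  6
max dp = 6, so deletions = 8 − 6 = 2.

2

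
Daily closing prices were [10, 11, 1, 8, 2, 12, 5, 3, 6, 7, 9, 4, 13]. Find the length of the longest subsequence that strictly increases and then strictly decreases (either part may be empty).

inc[i] = longest strictly increasing subsequence ending at i; dec[i] = longest strictly decreasing subsequence starting at i:
i:      1  2  3  4  5  6  7  8  9 10 11 12 13
a[i]:  10 11  1  8  2 12  5  3  6  7  9  4 13
inc:    1  2  1  2  2  3  3  3  4  5  6  4  7
dec:    4  4  1  3  1  3  2  1  2  2  2  1  1
Best peak at i=11 (value 9): inc=6, dec=2, length 6+2−1 = 7.

7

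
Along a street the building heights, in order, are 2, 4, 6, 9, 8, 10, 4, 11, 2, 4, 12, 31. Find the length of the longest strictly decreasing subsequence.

4

Negate each value so 'decreasing' becomes 'increasing', then run patience tails on the negated sequence:
-2 → extends → [-2]
-4 → replaces -2 → [-4]
-6 → replaces -4 → [-6]
-9 → replaces -6 → [-9]
-8 → extends → [-9, -8]
-10 → replaces -9 → [-10, -8]
-4 → extends → [-10, -8, -4]
-11 → replaces -10 → [-11, -8, -4]
-2 → extends → [-11, -8, -4, -2]
-4 → already a tail → [-11, -8, -4, -2]
-12 → replaces -11 → [-12, -8, -4, -2]
-31 → replaces -12 → [-31, -8, -4, -2]
Four tails, so the longest strictly decreasing subsequence of the original has length 4.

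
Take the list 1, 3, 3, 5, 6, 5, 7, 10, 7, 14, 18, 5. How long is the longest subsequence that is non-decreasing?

9

Track the smallest tail for each achievable length (allowing ties):
1 → extends → [1]
3 → extends → [1, 3]
3 → extends → [1, 3, 3]
5 → extends → [1, 3, 3, 5]
6 → extends → [1, 3, 3, 5, 6]
5 → replaces 6 → [1, 3, 3, 5, 5]
7 → extends → [1, 3, 3, 5, 5, 7]
10 → extends → [1, 3, 3, 5, 5, 7, 10]
7 → replaces 10 → [1, 3, 3, 5, 5, 7, 7]
14 → extends → [1, 3, 3, 5, 5, 7, 7, 14]
18 → extends → [1, 3, 3, 5, 5, 7, 7, 14, 18]
5 → replaces 7 → [1, 3, 3, 5, 5, 5, 7, 14, 18]
Nine tails, so the longest non-decreasing subsequence has length 9 (e.g. 1, 3, 3, 5, 6, 7, 10, 14, 18).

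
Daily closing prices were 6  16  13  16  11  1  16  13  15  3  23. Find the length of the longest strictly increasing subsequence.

Track the smallest tail for each achievable length (strict):
6 → extends → [6]
16 → extends → [6, 16]
13 → replaces 16 → [6, 13]
16 → extends → [6, 13, 16]
11 → replaces 13 → [6, 11, 16]
1 → replaces 6 → [1, 11, 16]
16 → already a tail → [1, 11, 16]
13 → replaces 16 → [1, 11, 13]
15 → extends → [1, 11, 13, 15]
3 → replaces 11 → [1, 3, 13, 15]
23 → extends → [1, 3, 13, 15, 23]
Five tails, so the longest strictly increasing subsequence has length 5 (e.g. 6, 11, 13, 15, 23).

5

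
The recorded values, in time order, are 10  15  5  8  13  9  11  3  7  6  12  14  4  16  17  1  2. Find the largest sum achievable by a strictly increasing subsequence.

Let S[i] be the best sum of a strictly increasing subsequence ending at i:
i:      1  2  3  4  5  6  7  8  9 10 11 12 13 14 15 16 17
a[i]:  10 15  5  8 13  9 11  3  7  6 12 14  4 16 17  1  2
S:     10 25  5 13 26 22 33  3 12 11 45 59  7 75 92  1  3
Maximum is 92 (e.g. 5 + 8 + 9 + 11 + 12 + 14 + 16 + 17).

92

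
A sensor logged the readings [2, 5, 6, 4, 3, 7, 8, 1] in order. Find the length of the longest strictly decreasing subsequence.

Negate each value so 'decreasing' becomes 'increasing', then run patience tails on the negated sequence:
-2 → extends → [-2]
-5 → replaces -2 → [-5]
-6 → replaces -5 → [-6]
-4 → extends → [-6, -4]
-3 → extends → [-6, -4, -3]
-7 → replaces -6 → [-7, -4, -3]
-8 → replaces -7 → [-8, -4, -3]
-1 → extends → [-8, -4, -3, -1]
Four tails, so the longest strictly decreasing subsequence of the original has length 4.

4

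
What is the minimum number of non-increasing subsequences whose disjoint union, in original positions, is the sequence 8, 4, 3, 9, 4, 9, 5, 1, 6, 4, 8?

Place each on the leftmost legal pile:
8 → new pile 1 (tops now [8])
4 → pile 1 (tops now [4])
3 → pile 1 (tops now [3])
9 → new pile 2 (tops now [3, 9])
4 → pile 2 (tops now [3, 4])
9 → new pile 3 (tops now [3, 4, 9])
5 → pile 3 (tops now [3, 4, 5])
1 → pile 1 (tops now [1, 4, 5])
6 → new pile 4 (tops now [1, 4, 5, 6])
4 → pile 2 (tops now [1, 4, 5, 6])
8 → new pile 5 (tops now [1, 4, 5, 6, 8])
Five piles.

5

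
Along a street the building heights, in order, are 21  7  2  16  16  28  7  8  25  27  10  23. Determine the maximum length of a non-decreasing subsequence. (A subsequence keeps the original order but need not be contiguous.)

5

Track the smallest tail for each achievable length (allowing ties):
21 → extends → [21]
7 → replaces 21 → [7]
2 → replaces 7 → [2]
16 → extends → [2, 16]
16 → extends → [2, 16, 16]
28 → extends → [2, 16, 16, 28]
7 → replaces 16 → [2, 7, 16, 28]
8 → replaces 16 → [2, 7, 8, 28]
25 → replaces 28 → [2, 7, 8, 25]
27 → extends → [2, 7, 8, 25, 27]
10 → replaces 25 → [2, 7, 8, 10, 27]
23 → replaces 27 → [2, 7, 8, 10, 23]
Five tails, so the longest non-decreasing subsequence has length 5 (e.g. 7, 16, 16, 25, 27).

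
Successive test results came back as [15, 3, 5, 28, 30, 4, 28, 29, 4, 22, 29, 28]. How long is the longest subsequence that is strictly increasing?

Track the smallest tail for each achievable length (strict):
15 → extends → [15]
3 → replaces 15 → [3]
5 → extends → [3, 5]
28 → extends → [3, 5, 28]
30 → extends → [3, 5, 28, 30]
4 → replaces 5 → [3, 4, 28, 30]
28 → already a tail → [3, 4, 28, 30]
29 → replaces 30 → [3, 4, 28, 29]
4 → already a tail → [3, 4, 28, 29]
22 → replaces 28 → [3, 4, 22, 29]
29 → already a tail → [3, 4, 22, 29]
28 → replaces 29 → [3, 4, 22, 28]
Four tails, so the longest strictly increasing subsequence has length 4 (e.g. 3, 5, 28, 30).

4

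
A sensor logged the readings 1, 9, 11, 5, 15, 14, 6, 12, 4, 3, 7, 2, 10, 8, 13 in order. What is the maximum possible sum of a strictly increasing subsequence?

46

Let S[i] be the best sum of a strictly increasing subsequence ending at i:
i:      1  2  3  4  5  6  7  8  9 10 11 12 13 14 15
a[i]:   1  9 11  5 15 14  6 12  4  3  7  2 10  8 13
S:      1 10 21  6 36 35 12 33  5  4 19  3 29 27 46
Maximum is 46 (e.g. 1 + 9 + 11 + 12 + 13).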